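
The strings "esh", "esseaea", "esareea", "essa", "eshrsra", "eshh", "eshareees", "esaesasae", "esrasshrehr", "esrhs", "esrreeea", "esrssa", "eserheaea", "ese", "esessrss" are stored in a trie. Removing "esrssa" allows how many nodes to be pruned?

After clearing the end-marker at "esrssa", prune upward until reaching a node still needed by another word.
The suffix "ssa" (3 nodes) is used only by "esrssa"; the node for "esr" still has the child "a", so pruning stops there.
Nodes removed: 3

3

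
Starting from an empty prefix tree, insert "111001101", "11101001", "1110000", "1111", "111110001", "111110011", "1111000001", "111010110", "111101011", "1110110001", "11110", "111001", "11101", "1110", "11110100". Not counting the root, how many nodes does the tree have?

Count nodes per top-level branch (shared prefixes stored once):
  '1'-branch (1110, 1110000, 111001, 111001101, 11101, 11101001, 111010110, 1110110001, 1111, 11110, 1111000001, 11110100, 111101011, 111110001, 111110011): 42 nodes
Sum: 42

42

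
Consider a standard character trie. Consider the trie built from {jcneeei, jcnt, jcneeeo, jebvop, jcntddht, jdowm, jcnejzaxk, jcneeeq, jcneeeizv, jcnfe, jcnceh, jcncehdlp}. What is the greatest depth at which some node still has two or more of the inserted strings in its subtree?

Look for the deepest trie node that still has at least two words in its subtree.
"jcneeei" and "jcneeeizv" agree on "jcneeei" (7 characters) before diverging; nothing deeper is shared.
Longest shared-prefix length: 7

7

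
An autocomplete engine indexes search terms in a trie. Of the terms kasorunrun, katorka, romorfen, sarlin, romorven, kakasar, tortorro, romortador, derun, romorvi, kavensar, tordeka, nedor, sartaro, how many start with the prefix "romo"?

Walk to "romo"; the words in its subtree are exactly those with that prefix.
Matches: "romorfen", "romortador", "romorven", "romorvi"
Count: 4

4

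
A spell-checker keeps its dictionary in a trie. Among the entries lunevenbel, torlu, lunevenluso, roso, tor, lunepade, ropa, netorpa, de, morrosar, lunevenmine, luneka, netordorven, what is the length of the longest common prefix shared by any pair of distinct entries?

7

Look for the deepest trie node that still has at least two words in its subtree.
"lunevenbel" and "lunevenluso" agree on "luneven" (7 characters) before diverging; nothing deeper is shared.
Longest shared-prefix length: 7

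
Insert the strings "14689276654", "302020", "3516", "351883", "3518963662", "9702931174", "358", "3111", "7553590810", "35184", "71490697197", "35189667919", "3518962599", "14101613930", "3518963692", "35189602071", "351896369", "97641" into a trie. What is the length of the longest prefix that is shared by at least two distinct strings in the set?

9

The deepest shared node is where two words last agree before diverging.
e.g. "351896369" and "3518963692" share the prefix "351896369" of length 9; no pair shares a longer one.
Longest shared-prefix length: 9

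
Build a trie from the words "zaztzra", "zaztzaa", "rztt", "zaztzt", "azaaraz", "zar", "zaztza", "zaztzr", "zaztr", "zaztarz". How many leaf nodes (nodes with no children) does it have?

A leaf is a node with no children — equivalently, the end of a word that is not a proper prefix of any other stored word.
Those words: "azaaraz", "rztt", "zar", "zaztarz", "zaztr", "zaztzaa", "zaztzra", "zaztzt"
Leaf count: 8

8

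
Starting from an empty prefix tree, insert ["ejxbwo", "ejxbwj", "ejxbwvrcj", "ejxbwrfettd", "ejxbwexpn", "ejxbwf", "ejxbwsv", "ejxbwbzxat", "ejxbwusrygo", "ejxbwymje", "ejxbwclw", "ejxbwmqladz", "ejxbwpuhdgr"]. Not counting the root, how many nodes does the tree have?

54

For each word, the new-node count is its length minus the longest prefix already in the trie:
  "ejxbwo" → 6 new (e, j, x, b, w, o)
  "ejxbwj" → prefix "ejxbw" already present; 1 new (j)
  "ejxbwvrcj" → prefix "ejxbw" already present; 4 new (v, r, c, j)
  "ejxbwrfettd" → prefix "ejxbw" already present; 6 new (r, f, e, t, t, d)
  "ejxbwexpn" → prefix "ejxbw" already present; 4 new (e, x, p, n)
  "ejxbwf" → prefix "ejxbw" already present; 1 new (f)
  "ejxbwsv" → prefix "ejxbw" already present; 2 new (s, v)
  "ejxbwbzxat" → prefix "ejxbw" already present; 5 new (b, z, x, a, t)
  "ejxbwusrygo" → prefix "ejxbw" already present; 6 new (u, s, r, y, g, o)
  "ejxbwymje" → prefix "ejxbw" already present; 4 new (y, m, j, e)
  "ejxbwclw" → prefix "ejxbw" already present; 3 new (c, l, w)
  "ejxbwmqladz" → prefix "ejxbw" already present; 6 new (m, q, l, a, d, z)
  "ejxbwpuhdgr" → prefix "ejxbw" already present; 6 new (p, u, h, d, g, r)
Total nodes = 6 + 1 + 4 + 6 + 4 + 1 + 2 + 5 + 6 + 4 + 3 + 6 + 6 = 54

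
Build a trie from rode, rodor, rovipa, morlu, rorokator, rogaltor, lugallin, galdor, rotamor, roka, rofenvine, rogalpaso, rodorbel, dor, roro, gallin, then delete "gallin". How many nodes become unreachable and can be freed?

3

Walk "gallin" from the leaf back toward the root, removing each node that no remaining word uses.
The suffix "lin" (3 nodes) is used only by "gallin"; the node for "gal" still has the child "d", so pruning stops there.
Nodes removed: 3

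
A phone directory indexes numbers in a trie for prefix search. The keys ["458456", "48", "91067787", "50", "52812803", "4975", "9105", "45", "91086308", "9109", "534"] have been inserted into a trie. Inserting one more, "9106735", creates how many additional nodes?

"91067" is already a path in the trie; the remaining "35" must be added.
So 7 − 5 = 2 new nodes.

2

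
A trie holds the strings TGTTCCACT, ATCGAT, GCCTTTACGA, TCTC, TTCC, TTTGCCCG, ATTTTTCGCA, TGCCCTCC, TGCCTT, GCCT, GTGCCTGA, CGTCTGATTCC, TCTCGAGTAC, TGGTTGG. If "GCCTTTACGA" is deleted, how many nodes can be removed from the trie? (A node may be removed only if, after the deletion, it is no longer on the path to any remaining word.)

After clearing the end-marker at "GCCTTTACGA", prune upward until reaching a node still needed by another word.
The suffix "TTACGA" (6 nodes) is used only by "GCCTTTACGA"; "GCCT" is itself a stored word, so pruning stops there.
Nodes removed: 6

6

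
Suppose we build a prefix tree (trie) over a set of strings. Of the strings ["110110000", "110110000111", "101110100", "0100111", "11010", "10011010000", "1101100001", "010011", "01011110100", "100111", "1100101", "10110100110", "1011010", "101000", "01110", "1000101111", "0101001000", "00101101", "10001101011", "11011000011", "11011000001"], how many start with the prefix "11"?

Traverse to the node for "11", then collect every word in that subtree.
Matches: "1100101", "11010", "110110000", "11011000001", "1101100001", "11011000011", "110110000111"
Count: 7

7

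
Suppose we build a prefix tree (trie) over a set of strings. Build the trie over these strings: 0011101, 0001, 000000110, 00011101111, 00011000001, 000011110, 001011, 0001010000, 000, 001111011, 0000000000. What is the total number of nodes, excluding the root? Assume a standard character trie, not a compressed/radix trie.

50

For each word, the new-node count is its length minus the longest prefix already in the trie:
  "0011101" → 7 new (0, 0, 1, 1, 1, 0, 1)
  "0001" → prefix "00" already present; 2 new (0, 1)
  "000000110" → prefix "000" already present; 6 new (0, 0, 0, 1, 1, 0)
  "00011101111" → prefix "0001" already present; 7 new (1, 1, 0, 1, 1, 1, 1)
  "00011000001" → prefix "00011" already present; 6 new (0, 0, 0, 0, 0, 1)
  "000011110" → prefix "0000" already present; 5 new (1, 1, 1, 1, 0)
  "001011" → prefix "001" already present; 3 new (0, 1, 1)
  "0001010000" → prefix "0001" already present; 6 new (0, 1, 0, 0, 0, 0)
  "000" → prefix "000" already present; 0 new (none)
  "001111011" → prefix "00111" already present; 4 new (1, 0, 1, 1)
  "0000000000" → prefix "000000" already present; 4 new (0, 0, 0, 0)
Total nodes = 7 + 2 + 6 + 7 + 6 + 5 + 3 + 6 + 0 + 4 + 4 = 50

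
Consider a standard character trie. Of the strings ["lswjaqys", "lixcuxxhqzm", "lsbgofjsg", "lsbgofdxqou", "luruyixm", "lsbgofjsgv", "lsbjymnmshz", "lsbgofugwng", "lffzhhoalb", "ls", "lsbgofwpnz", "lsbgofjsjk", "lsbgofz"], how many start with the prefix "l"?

Walk to "l"; the words in its subtree are exactly those with that prefix.
Matches: "lffzhhoalb", "lixcuxxhqzm", "ls", "lsbgofdxqou", "lsbgofjsg", "lsbgofjsgv", "lsbgofjsjk", "lsbgofugwng", "lsbgofwpnz", "lsbgofz", "lsbjymnmshz", "lswjaqys", "luruyixm"
Count: 13

13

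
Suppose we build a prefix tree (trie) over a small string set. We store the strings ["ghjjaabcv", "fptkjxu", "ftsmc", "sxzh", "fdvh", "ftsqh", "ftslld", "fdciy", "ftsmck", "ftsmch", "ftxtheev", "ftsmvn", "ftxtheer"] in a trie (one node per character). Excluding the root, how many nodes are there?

For each word, the new-node count is its length minus the longest prefix already in the trie:
  "ghjjaabcv" → 9 new (g, h, j, j, a, a, b, c, v)
  "fptkjxu" → 7 new (f, p, t, k, j, x, u)
  "ftsmc" → prefix "f" already present; 4 new (t, s, m, c)
  "sxzh" → 4 new (s, x, z, h)
  "fdvh" → prefix "f" already present; 3 new (d, v, h)
  "ftsqh" → prefix "fts" already present; 2 new (q, h)
  "ftslld" → prefix "fts" already present; 3 new (l, l, d)
  "fdciy" → prefix "fd" already present; 3 new (c, i, y)
  "ftsmck" → prefix "ftsmc" already present; 1 new (k)
  "ftsmch" → prefix "ftsmc" already present; 1 new (h)
  "ftxtheev" → prefix "ft" already present; 6 new (x, t, h, e, e, v)
  "ftsmvn" → prefix "ftsm" already present; 2 new (v, n)
  "ftxtheer" → prefix "ftxthee" already present; 1 new (r)
Total nodes = 9 + 7 + 4 + 4 + 3 + 2 + 3 + 3 + 1 + 1 + 6 + 2 + 1 = 46

46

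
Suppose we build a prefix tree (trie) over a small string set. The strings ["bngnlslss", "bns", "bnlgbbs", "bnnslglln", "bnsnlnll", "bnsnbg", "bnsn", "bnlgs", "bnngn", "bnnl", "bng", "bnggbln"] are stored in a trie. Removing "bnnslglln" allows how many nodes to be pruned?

6

Walk "bnnslglln" from the leaf back toward the root, removing each node that no remaining word uses.
The suffix "slglln" (6 nodes) is used only by "bnnslglln"; the node for "bnn" still has the child "g", so pruning stops there.
Nodes removed: 6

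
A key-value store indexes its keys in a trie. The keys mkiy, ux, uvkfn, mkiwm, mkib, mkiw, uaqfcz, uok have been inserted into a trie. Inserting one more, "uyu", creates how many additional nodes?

2

The longest prefix of "uyu" already in the trie is "u" (length 1).
So 3 − 1 = 2 new nodes.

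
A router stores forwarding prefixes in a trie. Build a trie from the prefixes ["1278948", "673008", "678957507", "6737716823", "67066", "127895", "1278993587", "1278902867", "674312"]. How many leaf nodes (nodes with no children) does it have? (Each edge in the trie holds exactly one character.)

9

A leaf is a node with no children — equivalently, the end of a word that is not a proper prefix of any other stored word.
Those words: "1278902867", "1278948", "127895", "1278993587", "67066", "673008", "6737716823", "674312", "678957507"
Leaf count: 9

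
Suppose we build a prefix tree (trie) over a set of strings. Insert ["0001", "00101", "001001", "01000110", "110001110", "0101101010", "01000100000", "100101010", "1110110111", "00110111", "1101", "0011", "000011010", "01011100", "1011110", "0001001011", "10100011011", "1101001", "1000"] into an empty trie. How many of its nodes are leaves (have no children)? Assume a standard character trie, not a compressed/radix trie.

16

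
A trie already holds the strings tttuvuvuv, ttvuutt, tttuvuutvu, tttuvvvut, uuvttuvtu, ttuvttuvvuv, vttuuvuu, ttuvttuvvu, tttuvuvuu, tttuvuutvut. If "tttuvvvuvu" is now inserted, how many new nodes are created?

2

"tttuvvvu" is already a path in the trie; the remaining "vu" must be added.
New nodes needed: |"tttuvvvuvu"| − 8 = 10 − 8 = 2.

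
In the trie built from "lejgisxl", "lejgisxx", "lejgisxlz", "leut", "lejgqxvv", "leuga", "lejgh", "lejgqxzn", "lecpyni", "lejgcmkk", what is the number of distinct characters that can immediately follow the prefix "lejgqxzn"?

Walk "lejgqxzn" from the root, arriving at one node.
No stored string extends past "lejgqxzn".
That node has 0 child edges.

0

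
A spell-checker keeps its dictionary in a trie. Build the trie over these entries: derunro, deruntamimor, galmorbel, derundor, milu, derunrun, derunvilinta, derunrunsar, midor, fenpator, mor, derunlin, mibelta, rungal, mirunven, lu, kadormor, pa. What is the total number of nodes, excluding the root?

Count nodes per top-level branch (shared prefixes stored once):
  'd'-branch (derundor, derunlin, derunro, derunrun, derunrunsar, deruntamimor, derunvilinta): 32 nodes
  'f'-branch (fenpator): 8 nodes
  'g'-branch (galmorbel): 9 nodes
  'k'-branch (kadormor): 8 nodes
  'l'-branch (lu): 2 nodes
  'm'-branch (mibelta, midor, milu, mirunven, mor): 20 nodes
  'p'-branch (pa): 2 nodes
  'r'-branch (rungal): 6 nodes
Sum: 87

87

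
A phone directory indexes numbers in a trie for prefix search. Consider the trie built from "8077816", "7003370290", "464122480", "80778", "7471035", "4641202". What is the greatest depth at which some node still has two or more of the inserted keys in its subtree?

Equivalently: take the maximum, over all pairs, of their longest common prefix length.
"4641202" and "464122480" agree on "46412" (5 characters) before diverging; nothing deeper is shared.
Longest shared-prefix length: 5

5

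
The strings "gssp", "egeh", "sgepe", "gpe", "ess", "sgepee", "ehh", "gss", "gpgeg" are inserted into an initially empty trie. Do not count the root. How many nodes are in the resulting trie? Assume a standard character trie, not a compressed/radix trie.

Trace insertions, counting only characters that open a new branch:
  "gssp" → 4 new (g, s, s, p)
  "egeh" → 4 new (e, g, e, h)
  "sgepe" → 5 new (s, g, e, p, e)
  "gpe" → prefix "g" already present; 2 new (p, e)
  "ess" → prefix "e" already present; 2 new (s, s)
  "sgepee" → prefix "sgepe" already present; 1 new (e)
  "ehh" → prefix "e" already present; 2 new (h, h)
  "gss" → prefix "gss" already present; 0 new (none)
  "gpgeg" → prefix "gp" already present; 3 new (g, e, g)
Total nodes = 4 + 4 + 5 + 2 + 2 + 1 + 2 + 0 + 3 = 23

23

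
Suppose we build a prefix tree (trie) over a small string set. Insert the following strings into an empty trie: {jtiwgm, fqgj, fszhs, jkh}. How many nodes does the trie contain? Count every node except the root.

Insert word by word; a character creates a node only if that edge doesn't already exist:
  "jtiwgm" → 6 new (j, t, i, w, g, m)
  "fqgj" → 4 new (f, q, g, j)
  "fszhs" → prefix "f" already present; 4 new (s, z, h, s)
  "jkh" → prefix "j" already present; 2 new (k, h)
Total nodes = 6 + 4 + 4 + 2 = 16

16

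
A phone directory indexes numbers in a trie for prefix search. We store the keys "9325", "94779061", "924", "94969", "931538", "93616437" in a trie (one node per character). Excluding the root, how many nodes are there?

26

Count nodes per top-level branch (shared prefixes stored once):
  '9'-branch (924, 931538, 9325, 93616437, 94779061, 94969): 26 nodes
Sum: 26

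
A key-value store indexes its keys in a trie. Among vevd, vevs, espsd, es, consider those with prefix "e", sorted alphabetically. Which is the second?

espsd

Filter for "e…" and sort: "es", "espsd"
The 2nd is espsd.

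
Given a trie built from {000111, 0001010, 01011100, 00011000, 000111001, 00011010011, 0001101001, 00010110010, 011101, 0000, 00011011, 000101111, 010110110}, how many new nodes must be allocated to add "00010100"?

The longest prefix of "00010100" already in the trie is "0001010" (length 7).
So 8 − 7 = 1 new nodes.

1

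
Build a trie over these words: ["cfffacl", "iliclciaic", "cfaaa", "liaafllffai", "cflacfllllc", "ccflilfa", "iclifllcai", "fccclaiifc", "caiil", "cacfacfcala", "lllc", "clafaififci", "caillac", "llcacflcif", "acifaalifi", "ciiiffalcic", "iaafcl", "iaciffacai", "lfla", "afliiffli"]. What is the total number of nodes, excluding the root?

148

Count nodes per top-level branch (shared prefixes stored once):
  'a'-branch (acifaalifi, afliiffli): 18 nodes
  'c'-branch (cacfacfcala, caiil, caillac, ccflilfa, cfaaa, cfffacl, cflacfllllc, ciiiffalcic, clafaififci): 63 nodes
  'f'-branch (fccclaiifc): 10 nodes
  'i'-branch (iaafcl, iaciffacai, iclifllcai, iliclciaic): 32 nodes
  'l'-branch (lfla, liaafllffai, llcacflcif, lllc): 25 nodes
Sum: 148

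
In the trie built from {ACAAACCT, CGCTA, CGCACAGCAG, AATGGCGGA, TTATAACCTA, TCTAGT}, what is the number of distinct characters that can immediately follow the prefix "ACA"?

Follow the path "ACA" to its node, then look at its outgoing edges.
Characters that immediately follow "ACA" among the stored strings: {A}.
That node has 1 child edge.

1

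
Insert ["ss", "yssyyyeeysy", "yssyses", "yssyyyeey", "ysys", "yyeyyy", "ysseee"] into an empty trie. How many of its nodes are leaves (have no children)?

6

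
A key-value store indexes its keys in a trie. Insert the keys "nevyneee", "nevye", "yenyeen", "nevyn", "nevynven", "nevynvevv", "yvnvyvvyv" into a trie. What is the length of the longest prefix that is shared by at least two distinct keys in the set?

The deepest shared node is where two words last agree before diverging.
e.g. "nevynven" and "nevynvevv" share the prefix "nevynve" of length 7; no pair shares a longer one.
Longest shared-prefix length: 7

7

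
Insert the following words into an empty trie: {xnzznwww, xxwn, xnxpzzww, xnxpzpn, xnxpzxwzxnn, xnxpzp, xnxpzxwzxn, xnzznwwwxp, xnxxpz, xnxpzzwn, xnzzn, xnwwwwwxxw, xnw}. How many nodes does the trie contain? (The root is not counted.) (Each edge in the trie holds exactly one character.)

39

Trace insertions, counting only characters that open a new branch:
  "xnzznwww" → 8 new (x, n, z, z, n, w, w, w)
  "xxwn" → prefix "x" already present; 3 new (x, w, n)
  "xnxpzzww" → prefix "xn" already present; 6 new (x, p, z, z, w, w)
  "xnxpzpn" → prefix "xnxpz" already present; 2 new (p, n)
  "xnxpzxwzxnn" → prefix "xnxpz" already present; 6 new (x, w, z, x, n, n)
  "xnxpzp" → prefix "xnxpzp" already present; 0 new (none)
  "xnxpzxwzxn" → prefix "xnxpzxwzxn" already present; 0 new (none)
  "xnzznwwwxp" → prefix "xnzznwww" already present; 2 new (x, p)
  "xnxxpz" → prefix "xnx" already present; 3 new (x, p, z)
  "xnxpzzwn" → prefix "xnxpzzw" already present; 1 new (n)
  "xnzzn" → prefix "xnzzn" already present; 0 new (none)
  "xnwwwwwxxw" → prefix "xn" already present; 8 new (w, w, w, w, w, x, x, w)
  "xnw" → prefix "xnw" already present; 0 new (none)
Total nodes = 8 + 3 + 6 + 2 + 6 + 0 + 0 + 2 + 3 + 1 + 0 + 8 + 0 = 39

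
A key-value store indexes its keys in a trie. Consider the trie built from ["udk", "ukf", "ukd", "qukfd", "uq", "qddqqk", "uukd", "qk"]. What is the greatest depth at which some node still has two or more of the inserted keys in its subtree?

2

Equivalently: take the maximum, over all pairs, of their longest common prefix length.
"ukd" and "ukf" agree on "uk" (2 characters) before diverging; nothing deeper is shared.
Longest shared-prefix length: 2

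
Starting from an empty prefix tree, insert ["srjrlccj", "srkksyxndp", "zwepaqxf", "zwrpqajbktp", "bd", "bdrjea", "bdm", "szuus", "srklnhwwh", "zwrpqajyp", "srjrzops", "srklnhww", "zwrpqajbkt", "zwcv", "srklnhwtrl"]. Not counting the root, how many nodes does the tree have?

Trace insertions, counting only characters that open a new branch:
  "srjrlccj" → 8 new (s, r, j, r, l, c, c, j)
  "srkksyxndp" → prefix "sr" already present; 8 new (k, k, s, y, x, n, d, p)
  "zwepaqxf" → 8 new (z, w, e, p, a, q, x, f)
  "zwrpqajbktp" → prefix "zw" already present; 9 new (r, p, q, a, j, b, k, t, p)
  "bd" → 2 new (b, d)
  "bdrjea" → prefix "bd" already present; 4 new (r, j, e, a)
  "bdm" → prefix "bd" already present; 1 new (m)
  "szuus" → prefix "s" already present; 4 new (z, u, u, s)
  "srklnhwwh" → prefix "srk" already present; 6 new (l, n, h, w, w, h)
  "zwrpqajyp" → prefix "zwrpqaj" already present; 2 new (y, p)
  "srjrzops" → prefix "srjr" already present; 4 new (z, o, p, s)
  "srklnhww" → prefix "srklnhww" already present; 0 new (none)
  "zwrpqajbkt" → prefix "zwrpqajbkt" already present; 0 new (none)
  "zwcv" → prefix "zw" already present; 2 new (c, v)
  "srklnhwtrl" → prefix "srklnhw" already present; 3 new (t, r, l)
Total nodes = 8 + 8 + 8 + 9 + 2 + 4 + 1 + 4 + 6 + 2 + 4 + 0 + 0 + 2 + 3 = 61

61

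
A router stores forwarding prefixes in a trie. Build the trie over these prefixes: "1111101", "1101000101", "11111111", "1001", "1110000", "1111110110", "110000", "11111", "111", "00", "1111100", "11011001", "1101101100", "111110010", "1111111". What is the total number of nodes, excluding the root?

45

For each word, the new-node count is its length minus the longest prefix already in the trie:
  "1111101" → 7 new (1, 1, 1, 1, 1, 0, 1)
  "1101000101" → prefix "11" already present; 8 new (0, 1, 0, 0, 0, 1, 0, 1)
  "11111111" → prefix "11111" already present; 3 new (1, 1, 1)
  "1001" → prefix "1" already present; 3 new (0, 0, 1)
  "1110000" → prefix "111" already present; 4 new (0, 0, 0, 0)
  "1111110110" → prefix "111111" already present; 4 new (0, 1, 1, 0)
  "110000" → prefix "110" already present; 3 new (0, 0, 0)
  "11111" → prefix "11111" already present; 0 new (none)
  "111" → prefix "111" already present; 0 new (none)
  "00" → 2 new (0, 0)
  "1111100" → prefix "111110" already present; 1 new (0)
  "11011001" → prefix "1101" already present; 4 new (1, 0, 0, 1)
  "1101101100" → prefix "110110" already present; 4 new (1, 1, 0, 0)
  "111110010" → prefix "1111100" already present; 2 new (1, 0)
  "1111111" → prefix "1111111" already present; 0 new (none)
Total nodes = 7 + 8 + 3 + 3 + 4 + 4 + 3 + 0 + 0 + 2 + 1 + 4 + 4 + 2 + 0 = 45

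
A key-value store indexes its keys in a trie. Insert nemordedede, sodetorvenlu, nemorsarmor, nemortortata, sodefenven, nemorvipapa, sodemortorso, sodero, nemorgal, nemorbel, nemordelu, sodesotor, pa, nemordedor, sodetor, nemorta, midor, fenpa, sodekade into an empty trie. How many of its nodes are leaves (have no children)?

A leaf is a node with no children — equivalently, the end of a word that is not a proper prefix of any other stored word.
Those words: "fenpa", "midor", "nemorbel", "nemordedede", "nemordedor", "nemordelu", "nemorgal", "nemorsarmor", "nemorta", "nemortortata", "nemorvipapa", "pa", "sodefenven", "sodekade", "sodemortorso", "sodero", "sodesotor", "sodetorvenlu"
Leaf count: 18

18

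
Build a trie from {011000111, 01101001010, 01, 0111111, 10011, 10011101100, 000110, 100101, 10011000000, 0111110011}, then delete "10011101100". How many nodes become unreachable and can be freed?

A node on "10011101100"'s path can go only if nothing else ends at it or branches off below it.
The suffix "101100" (6 nodes) is used only by "10011101100"; the node for "10011" still has the child "0", so pruning stops there.
Nodes removed: 6

6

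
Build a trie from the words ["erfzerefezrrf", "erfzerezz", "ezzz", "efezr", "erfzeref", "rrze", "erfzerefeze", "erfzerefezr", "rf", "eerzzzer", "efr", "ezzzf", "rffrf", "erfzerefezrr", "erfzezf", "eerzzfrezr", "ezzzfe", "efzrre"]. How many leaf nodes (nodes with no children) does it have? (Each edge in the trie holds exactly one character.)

Leaves are exactly the stored words that no other stored word extends.
Those words: "eerzzfrezr", "eerzzzer", "efezr", "efr", "efzrre", "erfzerefeze", "erfzerefezrrf", "erfzerezz", "erfzezf", "ezzzfe", "rffrf", "rrze"
Leaf count: 12

12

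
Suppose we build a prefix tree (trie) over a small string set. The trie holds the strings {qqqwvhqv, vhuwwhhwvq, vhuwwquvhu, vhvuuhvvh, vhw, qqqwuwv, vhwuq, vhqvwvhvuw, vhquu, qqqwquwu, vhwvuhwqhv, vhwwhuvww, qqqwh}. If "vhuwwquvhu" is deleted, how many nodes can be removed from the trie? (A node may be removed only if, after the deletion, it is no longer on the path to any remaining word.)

Walk "vhuwwquvhu" from the leaf back toward the root, removing each node that no remaining word uses.
The suffix "quvhu" (5 nodes) is used only by "vhuwwquvhu"; the node for "vhuww" still has the child "h", so pruning stops there.
Nodes removed: 5

5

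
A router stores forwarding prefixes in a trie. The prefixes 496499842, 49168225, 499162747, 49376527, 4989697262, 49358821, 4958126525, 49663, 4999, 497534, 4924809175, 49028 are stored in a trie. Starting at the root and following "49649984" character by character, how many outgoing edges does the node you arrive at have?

1

The children of the "49649984" node are the distinct next characters among strings starting with "49649984".
Distinct next characters after "49649984": 2.
That node has 1 child edge.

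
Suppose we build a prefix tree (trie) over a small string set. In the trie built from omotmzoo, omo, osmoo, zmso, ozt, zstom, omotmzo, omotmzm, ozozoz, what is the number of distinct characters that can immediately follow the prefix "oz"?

The children of the "oz" node are the distinct next characters among strings starting with "oz".
Characters that immediately follow "oz" among the stored strings: {o, t}.
That node has 2 child edges.

2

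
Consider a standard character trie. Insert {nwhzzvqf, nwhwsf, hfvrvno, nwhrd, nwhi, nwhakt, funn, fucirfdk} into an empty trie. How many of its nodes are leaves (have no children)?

8

Leaves are exactly the stored words that no other stored word extends.
Those words: "fucirfdk", "funn", "hfvrvno", "nwhakt", "nwhi", "nwhrd", "nwhwsf", "nwhzzvqf"
Leaf count: 8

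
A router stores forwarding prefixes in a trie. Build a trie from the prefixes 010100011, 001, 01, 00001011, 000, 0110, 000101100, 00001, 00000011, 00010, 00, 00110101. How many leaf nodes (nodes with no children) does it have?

6

Leaves are exactly the stored words that no other stored word extends.
Those words: "00000011", "00001011", "000101100", "00110101", "010100011", "0110"
Leaf count: 6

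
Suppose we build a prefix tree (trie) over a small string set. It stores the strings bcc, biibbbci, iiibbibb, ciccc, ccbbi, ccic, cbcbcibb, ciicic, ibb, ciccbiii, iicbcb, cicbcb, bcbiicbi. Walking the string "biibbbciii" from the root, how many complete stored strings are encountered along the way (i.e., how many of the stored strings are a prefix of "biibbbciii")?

Walk "biibbbciii" from the root; an end-of-word marker is hit whenever a stored word is a prefix of "biibbbciii".
Prefixes of the query that are stored words: "biibbbci"
Count: 1

1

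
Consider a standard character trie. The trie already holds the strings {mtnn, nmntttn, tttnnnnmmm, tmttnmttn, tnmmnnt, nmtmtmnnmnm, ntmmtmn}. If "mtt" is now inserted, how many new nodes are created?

1

"mt" is already a path in the trie; the remaining "t" must be added.
So 3 − 2 = 1 new nodes.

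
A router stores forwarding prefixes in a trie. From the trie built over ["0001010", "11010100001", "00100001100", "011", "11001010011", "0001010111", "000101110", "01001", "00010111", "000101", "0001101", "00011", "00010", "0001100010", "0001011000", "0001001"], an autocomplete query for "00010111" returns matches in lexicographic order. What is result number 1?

00010111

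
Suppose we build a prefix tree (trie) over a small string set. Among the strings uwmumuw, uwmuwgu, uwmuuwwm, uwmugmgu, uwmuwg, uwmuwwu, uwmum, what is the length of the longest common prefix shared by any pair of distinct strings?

The deepest shared node is where two words last agree before diverging.
"uwmuwg" and "uwmuwgu" agree on "uwmuwg" (6 characters) before diverging; nothing deeper is shared.
Longest shared-prefix length: 6

6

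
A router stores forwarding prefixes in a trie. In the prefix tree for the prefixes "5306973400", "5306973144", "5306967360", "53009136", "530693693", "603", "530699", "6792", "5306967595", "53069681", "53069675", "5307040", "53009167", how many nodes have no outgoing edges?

A leaf is a node with no children — equivalently, the end of a word that is not a proper prefix of any other stored word.
Those words: "53009136", "53009167", "530693693", "5306967360", "5306967595", "53069681", "5306973144", "5306973400", "530699", "5307040", "603", "6792"
Leaf count: 12

12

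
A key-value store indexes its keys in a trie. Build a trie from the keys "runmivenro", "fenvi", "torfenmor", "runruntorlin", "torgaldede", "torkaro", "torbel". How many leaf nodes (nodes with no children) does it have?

7

Leaves are exactly the stored words that no other stored word extends.
Those words: "fenvi", "runmivenro", "runruntorlin", "torbel", "torfenmor", "torgaldede", "torkaro"
Leaf count: 7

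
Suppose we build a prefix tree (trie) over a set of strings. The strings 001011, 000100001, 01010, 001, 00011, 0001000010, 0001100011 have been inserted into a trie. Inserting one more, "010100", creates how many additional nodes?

The longest prefix of "010100" already in the trie is "01010" (length 5).
Each of the 1 remaining characters creates one node.

1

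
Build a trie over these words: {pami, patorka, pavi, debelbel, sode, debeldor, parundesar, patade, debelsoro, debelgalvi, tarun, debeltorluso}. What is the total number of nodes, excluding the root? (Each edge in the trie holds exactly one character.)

Count nodes per top-level branch (shared prefixes stored once):
  'd'-branch (debelbel, debeldor, debelgalvi, debelsoro, debeltorluso): 27 nodes
  'p'-branch (pami, parundesar, patade, patorka, pavi): 22 nodes
  's'-branch (sode): 4 nodes
  't'-branch (tarun): 5 nodes
Sum: 58

58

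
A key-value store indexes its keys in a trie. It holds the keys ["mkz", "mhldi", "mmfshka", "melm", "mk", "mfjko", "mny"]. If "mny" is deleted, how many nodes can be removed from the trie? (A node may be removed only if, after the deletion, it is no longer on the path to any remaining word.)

2

A node on "mny"'s path can go only if nothing else ends at it or branches off below it.
The suffix "ny" (2 nodes) is used only by "mny"; the node for "m" still has the child "k", so pruning stops there.
Nodes removed: 2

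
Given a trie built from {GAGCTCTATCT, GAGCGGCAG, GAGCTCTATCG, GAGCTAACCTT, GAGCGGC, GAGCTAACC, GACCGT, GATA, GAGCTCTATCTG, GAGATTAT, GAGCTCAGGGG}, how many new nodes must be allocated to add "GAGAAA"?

2

The longest prefix of "GAGAAA" already in the trie is "GAGA" (length 4).
New nodes needed: |"GAGAAA"| − 4 = 6 − 4 = 2.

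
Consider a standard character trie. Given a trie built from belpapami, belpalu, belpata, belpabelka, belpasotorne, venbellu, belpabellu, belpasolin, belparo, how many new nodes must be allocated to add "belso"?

2

Walking "belso" from the root, the first 3 characters ("bel") follow existing edges; "s" is the first miss.
So 5 − 3 = 2 new nodes.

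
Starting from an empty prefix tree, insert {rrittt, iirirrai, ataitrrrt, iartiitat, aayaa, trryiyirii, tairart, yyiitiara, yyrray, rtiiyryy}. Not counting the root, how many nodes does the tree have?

71

Trace insertions, counting only characters that open a new branch:
  "rrittt" → 6 new (r, r, i, t, t, t)
  "iirirrai" → 8 new (i, i, r, i, r, r, a, i)
  "ataitrrrt" → 9 new (a, t, a, i, t, r, r, r, t)
  "iartiitat" → prefix "i" already present; 8 new (a, r, t, i, i, t, a, t)
  "aayaa" → prefix "a" already present; 4 new (a, y, a, a)
  "trryiyirii" → 10 new (t, r, r, y, i, y, i, r, i, i)
  "tairart" → prefix "t" already present; 6 new (a, i, r, a, r, t)
  "yyiitiara" → 9 new (y, y, i, i, t, i, a, r, a)
  "yyrray" → prefix "yy" already present; 4 new (r, r, a, y)
  "rtiiyryy" → prefix "r" already present; 7 new (t, i, i, y, r, y, y)
Total nodes = 6 + 8 + 9 + 8 + 4 + 10 + 6 + 9 + 4 + 7 = 71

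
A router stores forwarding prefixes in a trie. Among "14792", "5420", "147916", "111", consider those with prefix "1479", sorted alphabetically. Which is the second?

14792

Filter for "1479…" and sort: "147916", "14792"
The 2nd is 14792.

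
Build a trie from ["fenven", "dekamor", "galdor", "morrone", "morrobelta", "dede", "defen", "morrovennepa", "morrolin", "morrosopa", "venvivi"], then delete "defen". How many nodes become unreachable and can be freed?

3

A node on "defen"'s path can go only if nothing else ends at it or branches off below it.
The suffix "fen" (3 nodes) is used only by "defen"; the node for "de" still has the child "k", so pruning stops there.
Nodes removed: 3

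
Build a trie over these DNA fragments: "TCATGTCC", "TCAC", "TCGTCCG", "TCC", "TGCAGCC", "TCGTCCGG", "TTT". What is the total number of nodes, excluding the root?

24

Count nodes per top-level branch (shared prefixes stored once):
  'T'-branch (TCAC, TCATGTCC, TCC, TCGTCCG, TCGTCCGG, TGCAGCC, TTT): 24 nodes
Sum: 24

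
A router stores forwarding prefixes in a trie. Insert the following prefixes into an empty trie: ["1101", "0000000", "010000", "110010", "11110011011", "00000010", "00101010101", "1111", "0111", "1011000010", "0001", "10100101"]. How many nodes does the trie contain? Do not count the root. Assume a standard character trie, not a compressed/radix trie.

56

For each word, the new-node count is its length minus the longest prefix already in the trie:
  "1101" → 4 new (1, 1, 0, 1)
  "0000000" → 7 new (0, 0, 0, 0, 0, 0, 0)
  "010000" → prefix "0" already present; 5 new (1, 0, 0, 0, 0)
  "110010" → prefix "110" already present; 3 new (0, 1, 0)
  "11110011011" → prefix "11" already present; 9 new (1, 1, 0, 0, 1, 1, 0, 1, 1)
  "00000010" → prefix "000000" already present; 2 new (1, 0)
  "00101010101" → prefix "00" already present; 9 new (1, 0, 1, 0, 1, 0, 1, 0, 1)
  "1111" → prefix "1111" already present; 0 new (none)
  "0111" → prefix "01" already present; 2 new (1, 1)
  "1011000010" → prefix "1" already present; 9 new (0, 1, 1, 0, 0, 0, 0, 1, 0)
  "0001" → prefix "000" already present; 1 new (1)
  "10100101" → prefix "101" already present; 5 new (0, 0, 1, 0, 1)
Total nodes = 4 + 7 + 5 + 3 + 9 + 2 + 9 + 0 + 2 + 9 + 1 + 5 = 56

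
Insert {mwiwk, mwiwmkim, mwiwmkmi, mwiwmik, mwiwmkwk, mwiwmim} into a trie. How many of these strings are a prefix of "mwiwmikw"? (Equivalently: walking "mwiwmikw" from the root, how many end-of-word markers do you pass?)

1

Walk "mwiwmikw" from the root; an end-of-word marker is hit whenever a stored word is a prefix of "mwiwmikw".
Prefixes of the query that are stored words: "mwiwmik"
Count: 1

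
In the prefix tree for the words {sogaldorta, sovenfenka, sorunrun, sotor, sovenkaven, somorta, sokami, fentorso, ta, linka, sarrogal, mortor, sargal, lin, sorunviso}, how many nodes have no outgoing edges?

A leaf is a node with no children — equivalently, the end of a word that is not a proper prefix of any other stored word.
Those words: "fentorso", "linka", "mortor", "sargal", "sarrogal", "sogaldorta", "sokami", "somorta", "sorunrun", "sorunviso", "sotor", "sovenfenka", "sovenkaven", "ta"
Leaf count: 14

14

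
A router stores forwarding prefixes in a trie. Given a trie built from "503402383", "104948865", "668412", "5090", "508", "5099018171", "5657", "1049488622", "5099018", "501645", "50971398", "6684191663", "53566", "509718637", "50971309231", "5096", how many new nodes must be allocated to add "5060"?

The longest prefix of "5060" already in the trie is "50" (length 2).
So 4 − 2 = 2 new nodes.

2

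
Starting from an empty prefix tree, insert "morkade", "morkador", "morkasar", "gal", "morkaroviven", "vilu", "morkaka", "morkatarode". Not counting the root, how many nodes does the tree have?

34

Trie structure (* marks end of a word):
(root)
├─ g
│  └─ a
│     └─ l *
├─ m
│  └─ o
│     └─ r
│        └─ k
│           └─ a
│              ├─ d
│              │  ├─ e *
│              │  └─ o
│              │     └─ r *
│              ├─ k
│              │  └─ a *
│              ├─ r
│              │  └─ o
│              │     └─ v
│              │        └─ i
│              │           └─ v
│              │              └─ e
│              │                 └─ n *
│              ├─ s
│              │  └─ a
│              │     └─ r *
│              └─ t
│                 └─ a
│                    └─ r
│                       └─ o
│                          └─ d
│                             └─ e *
└─ v
   └─ i
      └─ l
         └─ u *
Counting every labelled node above: 34.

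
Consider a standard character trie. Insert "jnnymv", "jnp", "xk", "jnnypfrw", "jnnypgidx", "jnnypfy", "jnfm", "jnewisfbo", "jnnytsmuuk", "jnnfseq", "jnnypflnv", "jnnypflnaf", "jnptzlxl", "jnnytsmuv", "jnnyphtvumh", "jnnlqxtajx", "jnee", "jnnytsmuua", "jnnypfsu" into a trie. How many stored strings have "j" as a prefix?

Filter for entries beginning with "j":
Words under "j": jnee, jnewisfbo, jnfm, jnnfseq, jnnlqxtajx, jnnymv, jnnypflnaf, jnnypflnv, jnnypfrw, jnnypfsu, jnnypfy, jnnypgidx, jnnyphtvumh, jnnytsmuua, jnnytsmuuk, jnnytsmuv, jnp, jnptzlxl
Count: 18

18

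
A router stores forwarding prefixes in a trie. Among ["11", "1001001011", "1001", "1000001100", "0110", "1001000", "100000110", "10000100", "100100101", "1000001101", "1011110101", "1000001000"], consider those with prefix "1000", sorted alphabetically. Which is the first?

Filter for "1000…" and sort: "1000001000", "100000110", "1000001100", "1000001101", "10000100"
The 1st is 1000001000.

1000001000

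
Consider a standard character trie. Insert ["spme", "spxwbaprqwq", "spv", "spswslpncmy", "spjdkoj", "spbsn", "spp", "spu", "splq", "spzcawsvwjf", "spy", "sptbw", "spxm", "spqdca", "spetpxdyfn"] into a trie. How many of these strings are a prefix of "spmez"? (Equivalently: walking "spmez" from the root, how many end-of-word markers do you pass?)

Traverse "spmez" character by character; count nodes along the way that are marked as word ends.
Prefixes of the query that are stored words: "spme"
Count: 1

1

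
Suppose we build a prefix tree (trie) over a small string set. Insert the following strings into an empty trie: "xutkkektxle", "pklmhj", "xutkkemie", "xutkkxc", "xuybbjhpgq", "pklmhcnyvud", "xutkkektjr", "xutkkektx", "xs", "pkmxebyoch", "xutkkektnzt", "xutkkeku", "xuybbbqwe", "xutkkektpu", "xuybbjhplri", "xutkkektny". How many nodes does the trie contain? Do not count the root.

Count nodes per top-level branch (shared prefixes stored once):
  'p'-branch (pklmhcnyvud, pklmhj, pkmxebyoch): 20 nodes
  'x'-branch (xs, xutkkektjr, xutkkektny, xutkkektnzt, xutkkektpu, xutkkektx, xutkkektxle, xutkkeku, xutkkemie, xutkkxc, xuybbbqwe, xuybbjhpgq, xuybbjhplri): 41 nodes
Sum: 61

61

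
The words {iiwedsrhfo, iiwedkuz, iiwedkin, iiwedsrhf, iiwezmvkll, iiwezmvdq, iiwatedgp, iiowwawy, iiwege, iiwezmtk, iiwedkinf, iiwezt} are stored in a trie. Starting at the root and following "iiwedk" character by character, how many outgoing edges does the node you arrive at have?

The children of the "iiwedk" node are the distinct next characters among strings starting with "iiwedk".
Characters that immediately follow "iiwedk" among the stored strings: {i, u}.
That node has 2 child edges.

2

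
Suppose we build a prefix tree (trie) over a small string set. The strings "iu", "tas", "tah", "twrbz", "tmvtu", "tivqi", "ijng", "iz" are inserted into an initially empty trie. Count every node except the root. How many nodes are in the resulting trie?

Trie structure (* marks end of a word):
(root)
├─ i
│  ├─ j
│  │  └─ n
│  │     └─ g *
│  ├─ u *
│  └─ z *
└─ t
   ├─ a
   │  ├─ h *
   │  └─ s *
   ├─ i
   │  └─ v
   │     └─ q
   │        └─ i *
   ├─ m
   │  └─ v
   │     └─ t
   │        └─ u *
   └─ w
      └─ r
         └─ b
            └─ z *
Counting every labelled node above: 22.

22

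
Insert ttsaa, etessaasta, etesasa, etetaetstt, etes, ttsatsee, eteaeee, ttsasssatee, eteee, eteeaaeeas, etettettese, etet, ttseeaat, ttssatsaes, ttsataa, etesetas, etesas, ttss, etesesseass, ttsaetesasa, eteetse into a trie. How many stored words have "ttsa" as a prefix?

5

Walk to "ttsa"; the words in its subtree are exactly those with that prefix.
Matches: "ttsaa", "ttsaetesasa", "ttsasssatee", "ttsataa", "ttsatsee"
Count: 5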